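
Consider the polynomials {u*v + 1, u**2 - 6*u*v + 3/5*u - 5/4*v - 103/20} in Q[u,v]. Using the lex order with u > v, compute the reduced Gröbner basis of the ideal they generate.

f_1 = u*v + 1, LT = u*v.
f_2 = u**2 - 6*u*v + 3/5*u - 5/4*v - 103/20, LT = u**2.

S(f_1,f_2): lcm = u**2*v. S = 6*u*v**2 - 3/5*u*v + u + 5/4*v**2 + 103/20*v.
  reduce S modulo (f_1, f_2):
  remainder u + 5/4*v**2 - 17/20*v + 3/5 ≠ 0; add g_3 = u + 5/4*v**2 - 17/20*v + 3/5 to the basis.

S(f_1,g_3): lcm = u*v. S = -5/4*v**3 + 17/20*v**2 - 3/5*v + 1.
  reduce S modulo (f_1, f_2, g_3):
  remainder -5/4*v**3 + 17/20*v**2 - 3/5*v + 1 ≠ 0; add g_4 = -5/4*v**3 + 17/20*v**2 - 3/5*v + 1 to the basis.

The other S-polynomials (S(f_2,g_3), S(f_1,g_4), S(f_2,g_4), S(g_3,g_4)) all reduce to 0 modulo the current basis, so we have a Gröbner basis.
Inter-reduce: drop elements whose leading term is divisible by another's, tail-reduce, and make monic.

G = {u + 5/4*v**2 - 17/20*v + 3/5, v**3 - 17/25*v**2 + 12/25*v - 4/5}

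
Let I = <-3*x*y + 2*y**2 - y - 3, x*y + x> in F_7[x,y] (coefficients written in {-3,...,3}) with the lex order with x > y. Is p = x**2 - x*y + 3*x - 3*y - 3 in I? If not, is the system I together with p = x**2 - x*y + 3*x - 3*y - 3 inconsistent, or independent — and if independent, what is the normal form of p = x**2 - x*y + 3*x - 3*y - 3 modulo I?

x**2 - x*y + 3*x - 3*y - 3 is independent of I; its normal form modulo I is 2*y**2 + 3*y + 1.

First compute the reduced Gröbner basis of I by Buchberger's algorithm.
f_1 = -3*x*y + 2*y**2 - y - 3, LT = x*y.
f_2 = x*y + x, LT = x*y.

S(f_1,f_2): lcm = x*y. S = -x - 3*y**2 - 2*y + 1.
  reduce S modulo (f_1, f_2):
  remainder -x - 3*y**2 - 2*y + 1 ≠ 0; add h_3 = -x - 3*y**2 - 2*y + 1 to the basis.

S(f_1,h_3): lcm = x*y. S = -3*y**3 + 2*y**2 - y + 1.
  reduce S modulo (f_1, f_2, h_3):
  remainder -3*y**3 + 2*y**2 - y + 1 ≠ 0; add h_4 = -3*y**3 + 2*y**2 - y + 1 to the basis.

The other S-polynomials (S(f_2,h_3), S(f_1,h_4), S(f_2,h_4), S(h_3,h_4)) all reduce to 0 modulo the current basis, so we have a Gröbner basis.
Inter-reduce: drop elements whose leading term is divisible by another's, tail-reduce, and make monic.
Reduced Gröbner basis: {x + 3*y**2 + 2*y - 1, y**3 - 3*y**2 - 2*y + 2}.
Label its elements g_1 = x + 3*y**2 + 2*y - 1, g_2 = y**3 - 3*y**2 - 2*y + 2.

Reduce p = x**2 - x*y + 3*x - 3*y - 3 modulo G:
  leading term x**2: subtract (x)·g_1 from x**2 - x*y + 3*x - 3*y - 3 → -3*x*y**2 - 3*x*y - 3*x - 3*y - 3
  leading term x*y**2: subtract (-3*y**2)·g_1 from -3*x*y**2 - 3*x*y - 3*x - 3*y - 3 → -3*x*y - 3*x + 2*y**4 - y**3 - 3*y**2 - 3*y - 3
  leading term x*y: subtract (-3*y)·g_1 from -3*x*y - 3*x + 2*y**4 - y**3 - 3*y**2 - 3*y - 3 → -3*x + 2*y**4 + y**3 + 3*y**2 + y - 3
  leading term x: subtract (-3)·g_1 from -3*x + 2*y**4 + y**3 + 3*y**2 + y - 3 → 2*y**4 + y**3 - 2*y**2 + 1
  leading term y**4: subtract (2*y)·g_2 from 2*y**4 + y**3 - 2*y**2 + 1 → 2*y**2 + 3*y + 1
  leading term y**2: no divisor's leading term divides it; move 2*y**2 to the remainder.
  leading term y: no divisor's leading term divides it; move 3*y to the remainder.
  leading term 1: no divisor's leading term divides it; move 1 to the remainder.
  normal form = 2*y**2 + 3*y + 1.
The normal form is nonzero, so p ∉ I. Since p minus its normal form lies in I, I + (p) = I + (r) where r = 2*y**2 + 3*y + 1; decide whether this ideal is the whole ring.
Run Buchberger on G together with r (pairs among the g_i already reduce to 0 since G is a Gröbner basis):
g_1 = x + 3*y**2 + 2*y - 1, LT = x.
g_2 = y**3 - 3*y**2 - 2*y + 2, LT = y**3.
r = 2*y**2 + 3*y + 1, LT = y**2.

S(g_2,r): lcm = y**3. S = -y**2 + y + 2.
  reduce S modulo (g_1, g_2, r):
  remainder -y - 1 ≠ 0; add m_4 = -y - 1 to the basis.

The other S-polynomials (S(g_1,g_2), S(g_1,r), S(g_1,m_4), S(g_2,m_4), S(r,m_4)) all reduce to 0 modulo the current basis, so we have a Gröbner basis.
Inter-reduce: drop elements whose leading term is divisible by another's, tail-reduce, and make monic.
Reduced Gröbner basis: {x, y + 1}.
The reduced Gröbner basis of I + (p) is {x, y + 1} ≠ {1}, a proper ideal, so the enlarged system stays consistent: p is independent of I, with normal form 2*y**2 + 3*y + 1.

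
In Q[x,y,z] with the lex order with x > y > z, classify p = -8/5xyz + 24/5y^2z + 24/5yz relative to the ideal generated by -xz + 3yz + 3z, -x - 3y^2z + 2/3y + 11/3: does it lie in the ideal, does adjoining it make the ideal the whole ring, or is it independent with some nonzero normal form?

-8/5xyz + 24/5y^2z + 24/5yz lies in I (it reduces to 0).

First compute the reduced Gröbner basis of I by Buchberger's algorithm.
f_1 = -xz + 3yz + 3z, LT = xz.
f_2 = -x - 3y^2z + 2/3y + 11/3, LT = x.

S(f_1,f_2): lcm = xz. S = -3y^2z^2 - 7/3yz + 2/3z.
  leading term y^2z^2: no divisor's leading term divides it; move -3y^2z^2 to the remainder.
  leading term yz: no divisor's leading term divides it; move -7/3yz to the remainder.
  leading term z: no divisor's leading term divides it; move 2/3z to the remainder.
  remainder -3y^2z^2 - 7/3yz + 2/3z ≠ 0; add h_3 = -3y^2z^2 - 7/3yz + 2/3z to the basis.

S(f_1,h_3): lcm = xy^2z^2. S = -7/9xyz + 2/9xz - 3y^3z^2 - 3y^2z^2.
  leading term xyz: subtract (7/9y)·f_1 from -7/9xyz + 2/9xz - 3y^3z^2 - 3y^2z^2 → 2/9xz - 3y^3z^2 - 3y^2z^2 - 7/3y^2z - 7/3yz
  leading term xz: subtract (-2/9)·f_1 from 2/9xz - 3y^3z^2 - 3y^2z^2 - 7/3y^2z - 7/3yz → -3y^3z^2 - 3y^2z^2 - 7/3y^2z - 5/3yz + 2/3z
  leading term y^3z^2: subtract (y)·h_3 from -3y^3z^2 - 3y^2z^2 - 7/3y^2z - 5/3yz + 2/3z → -3y^2z^2 - 7/3yz + 2/3z
  leading term y^2z^2: subtract (1)·h_3 from -3y^2z^2 - 7/3yz + 2/3z → 0
  remainder 0.

S(f_2,h_3): leading monomials are coprime, so the S-polynomial reduces to 0 (Buchberger's first criterion).
Every S-polynomial of the final basis reduces to 0, so we have a Gröbner basis.
Inter-reduce: drop elements whose leading term is divisible by another's, tail-reduce, and make monic.
Reduced Gröbner basis: {x + 3y^2z - 2/3y - 11/3, y^2z^2 + 7/9yz - 2/9z}.
Label its elements g_1 = x + 3y^2z - 2/3y - 11/3, g_2 = y^2z^2 + 7/9yz - 2/9z.

Reduce p = -8/5xyz + 24/5y^2z + 24/5yz modulo G:
  leading term xyz: subtract (-8/5yz)·g_1 from -8/5xyz + 24/5y^2z + 24/5yz → 24/5y^3z^2 + 56/15y^2z - 16/15yz
  leading term y^3z^2: subtract (24/5y)·g_2 from 24/5y^3z^2 + 56/15y^2z - 16/15yz → 0
  normal form = 0.
Since the normal form is 0, p ∈ I.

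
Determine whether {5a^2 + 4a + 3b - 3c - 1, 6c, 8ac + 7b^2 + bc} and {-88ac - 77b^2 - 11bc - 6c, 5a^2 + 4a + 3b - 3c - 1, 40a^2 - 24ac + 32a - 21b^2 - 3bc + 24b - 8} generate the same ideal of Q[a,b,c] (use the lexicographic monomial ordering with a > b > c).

Yes, the ideals are equal.

Equality of ideals is decidable: compute both reduced Gröbner bases (unique for the ordering) and check whether they agree.
Buchberger on the first generating set:
f_1 = 5a^2 + 4a + 3b - 3c - 1, LT = a^2.
f_2 = 6c, LT = c.
f_3 = 8ac + 7b^2 + bc, LT = ac.

S(f_1,f_3): lcm = a^2c. S = -7/8ab^2 - 1/8abc + 4/5ac + 3/5bc - 3/5c^2 - 1/5c.
  leading term ab^2: no divisor's leading term divides it; move -7/8ab^2 to the remainder.
  leading term abc: subtract (-1/48ab)·f_2 from -1/8abc + 4/5ac + 3/5bc - 3/5c^2 - 1/5c → 4/5ac + 3/5bc - 3/5c^2 - 1/5c
  leading term ac: subtract (2/15a)·f_2 from 4/5ac + 3/5bc - 3/5c^2 - 1/5c → 3/5bc - 3/5c^2 - 1/5c
  leading term bc: subtract (1/10b)·f_2 from 3/5bc - 3/5c^2 - 1/5c → -3/5c^2 - 1/5c
  leading term c^2: subtract (-1/10c)·f_2 from -3/5c^2 - 1/5c → -1/5c
  leading term c: subtract (-1/30)·f_2 from -1/5c → 0
  remainder -7/8ab^2 ≠ 0; add g_4 = -7/8ab^2 to the basis.

S(f_2,f_3): lcm = ac. S = -7/8b^2 - 1/8bc.
  leading term b^2: no divisor's leading term divides it; move -7/8b^2 to the remainder.
  leading term bc: subtract (-1/48b)·f_2 from -1/8bc → 0
  remainder -7/8b^2 ≠ 0; add g_5 = -7/8b^2 to the basis.

The other S-polynomials (S(f_1,f_2), S(f_1,g_4), S(f_2,g_4), S(f_3,g_4), S(f_1,g_5), S(f_2,g_5), S(f_3,g_5), S(g_4,g_5)) all reduce to 0 modulo the current basis, so we have a Gröbner basis.
Inter-reduce: drop elements whose leading term is divisible by another's, tail-reduce, and make monic.
Reduced Gröbner basis: {a^2 + 4/5a + 3/5b - 1/5, b^2, c}.

Buchberger on the second generating set:
h_1 = -88ac - 77b^2 - 11bc - 6c, LT = ac.
h_2 = 5a^2 + 4a + 3b - 3c - 1, LT = a^2.
h_3 = 40a^2 - 24ac + 32a - 21b^2 - 3bc + 24b - 8, LT = a^2.

S(h_1,h_2): lcm = a^2c. S = 7/8ab^2 + 1/8abc - 161/220ac - 3/5bc + 3/5c^2 + 1/5c.
  leading term ab^2: no divisor's leading term divides it; move 7/8ab^2 to the remainder.
  leading term abc: subtract (-1/704b)·h_1 from 1/8abc - 161/220ac - 3/5bc + 3/5c^2 + 1/5c → -161/220ac - 7/64b^3 - 1/64b^2c - 1071/1760bc + 3/5c^2 + 1/5c
  leading term ac: subtract (161/19360)·h_1 from -161/220ac - 7/64b^3 - 1/64b^2c - 1071/1760bc + 3/5c^2 + 1/5c → -7/64b^3 - 1/64b^2c + 1127/1760b^2 - 91/176bc + 3/5c^2 + 2419/9680c
  leading term b^3: no divisor's leading term divides it; move -7/64b^3 to the remainder.
  leading term b^2c: no divisor's leading term divides it; move -1/64b^2c to the remainder.
  leading term b^2: no divisor's leading term divides it; move 1127/1760b^2 to the remainder.
  leading term bc: no divisor's leading term divides it; move -91/176bc to the remainder.
  leading term c^2: no divisor's leading term divides it; move 3/5c^2 to the remainder.
  leading term c: no divisor's leading term divides it; move 2419/9680c to the remainder.
  remainder 7/8ab^2 - 7/64b^3 - 1/64b^2c + 1127/1760b^2 - 91/176bc + 3/5c^2 + 2419/9680c ≠ 0; add k_4 = 7/8ab^2 - 7/64b^3 - 1/64b^2c + 1127/1760b^2 - 91/176bc + 3/5c^2 + 2419/9680c to the basis.

S(h_1,h_3): lcm = a^2c. S = 7/8ab^2 + 1/8abc + 3/5ac^2 - 161/220ac + 21/40b^2c + 3/40bc^2 - 3/5bc + 1/5c.
  leading term ab^2: subtract (1)·k_4 from 7/8ab^2 + 1/8abc + 3/5ac^2 - 161/220ac + 21/40b^2c + 3/40bc^2 - 3/5bc + 1/5c → 1/8abc + 3/5ac^2 - 161/220ac + 7/64b^3 + 173/320b^2c - 1127/1760b^2 + 3/40bc^2 - 73/880bc - 3/5c^2 - 483/9680c
  leading term abc: subtract (-1/704b)·h_1 from 1/8abc + 3/5ac^2 - 161/220ac + 7/64b^3 + 173/320b^2c - 1127/1760b^2 + 3/40bc^2 - 73/880bc - 3/5c^2 - 483/9680c → 3/5ac^2 - 161/220ac + 21/40b^2c - 1127/1760b^2 + 3/40bc^2 - 161/1760bc - 3/5c^2 - 483/9680c
  leading term ac^2: subtract (-3/440c)·h_1 from 3/5ac^2 - 161/220ac + 21/40b^2c - 1127/1760b^2 + 3/40bc^2 - 161/1760bc - 3/5c^2 - 483/9680c → -161/220ac - 1127/1760b^2 - 161/1760bc - 141/220c^2 - 483/9680c
  leading term ac: subtract (161/19360)·h_1 from -161/220ac - 1127/1760b^2 - 161/1760bc - 141/220c^2 - 483/9680c → -141/220c^2
  leading term c^2: no divisor's leading term divides it; move -141/220c^2 to the remainder.
  remainder -141/220c^2 ≠ 0; add k_5 = -141/220c^2 to the basis.

S(h_2,h_3): lcm = a^2. S = 3/5ac + 21/40b^2 + 3/40bc - 3/5c.
  leading term ac: subtract (-3/440)·h_1 from 3/5ac + 21/40b^2 + 3/40bc - 3/5c → -141/220c
  leading term c: no divisor's leading term divides it; move -141/220c to the remainder.
  remainder -141/220c ≠ 0; add k_6 = -141/220c to the basis.

S(h_1,k_4): lcm = ab^2c. S = 7/8b^4 + 1/4b^3c + 1/56b^2c^2 - 73/110b^2c + 13/22bc^2 - 24/35c^3 - 2419/8470c^2.
  leading term b^4: no divisor's leading term divides it; move 7/8b^4 to the remainder.
  leading term b^3c: subtract (-55/141b^3)·k_6 from 1/4b^3c + 1/56b^2c^2 - 73/110b^2c + 13/22bc^2 - 24/35c^3 - 2419/8470c^2 → 1/56b^2c^2 - 73/110b^2c + 13/22bc^2 - 24/35c^3 - 2419/8470c^2
  leading term b^2c^2: subtract (-55/1974b^2)·k_5 from 1/56b^2c^2 - 73/110b^2c + 13/22bc^2 - 24/35c^3 - 2419/8470c^2 → -73/110b^2c + 13/22bc^2 - 24/35c^3 - 2419/8470c^2
  leading term b^2c: subtract (146/141b^2)·k_6 from -73/110b^2c + 13/22bc^2 - 24/35c^3 - 2419/8470c^2 → 13/22bc^2 - 24/35c^3 - 2419/8470c^2
  leading term bc^2: subtract (-130/141b)·k_5 from 13/22bc^2 - 24/35c^3 - 2419/8470c^2 → -24/35c^3 - 2419/8470c^2
  leading term c^3: subtract (352/329c)·k_5 from -24/35c^3 - 2419/8470c^2 → -2419/8470c^2
  leading term c^2: subtract (4838/10857)·k_5 from -2419/8470c^2 → 0
  remainder 7/8b^4 ≠ 0; add k_7 = 7/8b^4 to the basis.

S(h_1,k_6): lcm = ac. S = 7/8b^2 + 1/8bc + 3/44c.
  leading term b^2: no divisor's leading term divides it; move 7/8b^2 to the remainder.
  leading term bc: subtract (-55/282b)·k_6 from 1/8bc + 3/44c → 3/44c
  leading term c: subtract (-5/47)·k_6 from 3/44c → 0
  remainder 7/8b^2 ≠ 0; add k_8 = 7/8b^2 to the basis.

The other S-polynomials (S(h_2,k_4), S(h_3,k_4), S(h_1,k_5), S(h_2,k_5), S(h_3,k_5), S(k_4,k_5), S(h_2,k_6), S(h_3,k_6), S(k_4,k_6), S(k_5,k_6), S(h_1,k_7), S(h_2,k_7), S(h_3,k_7), S(k_4,k_7), S(k_5,k_7), S(k_6,k_7), S(h_1,k_8), S(h_2,k_8), S(h_3,k_8), S(k_4,k_8), S(k_5,k_8), S(k_6,k_8), S(k_7,k_8)) all reduce to 0 modulo the current basis, so we have a Gröbner basis.
Inter-reduce: drop elements whose leading term is divisible by another's, tail-reduce, and make monic.
Reduced Gröbner basis: {a^2 + 4/5a + 3/5b - 1/5, b^2, c}.

The two bases agree; hence the ideals are identical.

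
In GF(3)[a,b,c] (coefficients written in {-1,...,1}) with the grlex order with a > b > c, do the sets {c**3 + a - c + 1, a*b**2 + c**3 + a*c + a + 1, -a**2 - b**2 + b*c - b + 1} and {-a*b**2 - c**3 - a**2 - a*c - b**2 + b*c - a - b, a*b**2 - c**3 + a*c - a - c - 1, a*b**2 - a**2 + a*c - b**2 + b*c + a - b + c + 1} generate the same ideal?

For a fixed monomial order, each ideal has a unique reduced Gröbner basis; comparing bases decides equality.
Buchberger on the first generating set:
f_1 = c**3 + a - c + 1, LT = c**3.
f_2 = a*b**2 + c**3 + a*c + a + 1, LT = a*b**2.
f_3 = -a**2 - b**2 + b*c - b + 1, LT = a**2.

S(f_2,f_3): lcm = a**2*b**2. S = a*c**3 - b**4 + b**3*c + a**2*c - b**3 + a**2 + b**2 + a.
  leading term a*c**3: subtract (a)·f_1 from a*c**3 - b**4 + b**3*c + a**2*c - b**3 + a**2 + b**2 + a → -b**4 + b**3*c + a**2*c - b**3 + a*c + b**2
  leading term b**4: no divisor's leading term divides it; move -b**4 to the remainder.
  leading term b**3*c: no divisor's leading term divides it; move b**3*c to the remainder.
  leading term a**2*c: subtract (-c)·f_3 from a**2*c - b**3 + a*c + b**2 → -b**3 - b**2*c + b*c**2 + a*c + b**2 - b*c + c
  leading term b**3: no divisor's leading term divides it; move -b**3 to the remainder.
  leading term b**2*c: no divisor's leading term divides it; move -b**2*c to the remainder.
  leading term b*c**2: no divisor's leading term divides it; move b*c**2 to the remainder.
  leading term a*c: no divisor's leading term divides it; move a*c to the remainder.
  leading term b**2: no divisor's leading term divides it; move b**2 to the remainder.
  leading term b*c: no divisor's leading term divides it; move -b*c to the remainder.
  leading term c: no divisor's leading term divides it; move c to the remainder.
  remainder -b**4 + b**3*c - b**3 - b**2*c + b*c**2 + a*c + b**2 - b*c + c ≠ 0; add g_4 = -b**4 + b**3*c - b**3 - b**2*c + b*c**2 + a*c + b**2 - b*c + c to the basis.

The other S-polynomials (S(f_1,f_2), S(f_1,f_3), S(f_1,g_4), S(f_2,g_4), S(f_3,g_4)) all reduce to 0 modulo the current basis, so we have a Gröbner basis.
Inter-reduce: drop elements whose leading term is divisible by another's, tail-reduce, and make monic.
Reduced Gröbner basis: {b**4 - b**3*c + b**3 + b**2*c - b*c**2 - a*c - b**2 + b*c - c, a*b**2 + a*c + c, c**3 + a - c + 1, a**2 + b**2 - b*c + b - 1}.

Buchberger on the second generating set:
h_1 = -a*b**2 - c**3 - a**2 - a*c - b**2 + b*c - a - b, LT = a*b**2.
h_2 = a*b**2 - c**3 + a*c - a - c - 1, LT = a*b**2.
h_3 = a*b**2 - a**2 + a*c - b**2 + b*c + a - b + c + 1, LT = a*b**2.

S(h_1,h_2): lcm = a*b**2. S = -c**3 + a**2 + b**2 - b*c - a + b + c + 1.
  leading term c**3: no divisor's leading term divides it; move -c**3 to the remainder.
  leading term a**2: no divisor's leading term divides it; move a**2 to the remainder.
  leading term b**2: no divisor's leading term divides it; move b**2 to the remainder.
  leading term b*c: no divisor's leading term divides it; move -b*c to the remainder.
  leading term a: no divisor's leading term divides it; move -a to the remainder.
  leading term b: no divisor's leading term divides it; move b to the remainder.
  leading term c: no divisor's leading term divides it; move c to the remainder.
  leading term 1: no divisor's leading term divides it; move 1 to the remainder.
  remainder -c**3 + a**2 + b**2 - b*c - a + b + c + 1 ≠ 0; add k_4 = -c**3 + a**2 + b**2 - b*c - a + b + c + 1 to the basis.

S(h_1,h_3): lcm = a*b**2. S = c**3 - a**2 - b**2 + b*c - b - c - 1.
  leading term c**3: subtract (-1)·k_4 from c**3 - a**2 - b**2 + b*c - b - c - 1 → -a
  leading term a: no divisor's leading term divides it; move -a to the remainder.
  remainder -a ≠ 0; add k_5 = -a to the basis.

S(h_1,k_5): lcm = a*b**2. S = c**3 + a**2 + a*c + b**2 - b*c + a + b.
  leading term c**3: subtract (-1)·k_4 from c**3 + a**2 + a*c + b**2 - b*c + a + b → -a**2 + a*c - b**2 + b*c - b + c + 1
  leading term a**2: subtract (a)·k_5 from -a**2 + a*c - b**2 + b*c - b + c + 1 → a*c - b**2 + b*c - b + c + 1
  leading term a*c: subtract (-c)·k_5 from a*c - b**2 + b*c - b + c + 1 → -b**2 + b*c - b + c + 1
  leading term b**2: no divisor's leading term divides it; move -b**2 to the remainder.
  leading term b*c: no divisor's leading term divides it; move b*c to the remainder.
  leading term b: no divisor's leading term divides it; move -b to the remainder.
  leading term c: no divisor's leading term divides it; move c to the remainder.
  leading term 1: no divisor's leading term divides it; move 1 to the remainder.
  remainder -b**2 + b*c - b + c + 1 ≠ 0; add k_6 = -b**2 + b*c - b + c + 1 to the basis.

The other S-polynomials (S(h_2,h_3), S(h_1,k_4), S(h_2,k_4), S(h_3,k_4), S(h_2,k_5), S(h_3,k_5), S(k_4,k_5), S(h_1,k_6), S(h_2,k_6), S(h_3,k_6), S(k_4,k_6), S(k_5,k_6)) all reduce to 0 modulo the current basis, so we have a Gröbner basis.
Inter-reduce: drop elements whose leading term is divisible by another's, tail-reduce, and make monic.
Reduced Gröbner basis: {c**3 + c + 1, b**2 - b*c + b - c - 1, a}.

These differ, so the ideals are not equal.
The same test decides containment: I ⊆ J iff every generator of I reduces to 0 modulo a Gröbner basis of J.

No, the ideals differ.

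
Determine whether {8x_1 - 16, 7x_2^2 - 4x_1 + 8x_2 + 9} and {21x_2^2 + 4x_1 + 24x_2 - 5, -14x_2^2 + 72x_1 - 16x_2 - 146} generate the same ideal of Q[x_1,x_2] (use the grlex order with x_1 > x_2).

Two ideals are equal iff their reduced Gröbner bases coincide (the reduced basis is unique for a fixed ordering).
Buchberger on the first generating set:
f_1 = 8x_1 - 16, LT = x_1.
f_2 = 7x_2^2 - 4x_1 + 8x_2 + 9, LT = x_2^2.

The S-polynomials (S(f_1,f_2)) all reduce to 0 modulo the current basis, so we have a Gröbner basis.
Inter-reduce: drop elements whose leading term is divisible by another's, tail-reduce, and make monic.
Reduced Gröbner basis: {x_2^2 + 8/7x_2 + 1/7, x_1 - 2}.

Buchberger on the second generating set:
h_1 = 21x_2^2 + 4x_1 + 24x_2 - 5, LT = x_2^2.
h_2 = -14x_2^2 + 72x_1 - 16x_2 - 146, LT = x_2^2.

S(h_1,h_2): lcm = x_2^2. S = 16/3x_1 - 32/3.
  reduce S modulo (h_1, h_2):
  remainder 16/3x_1 - 32/3 ≠ 0; add k_3 = 16/3x_1 - 32/3 to the basis.

The other S-polynomials (S(h_1,k_3), S(h_2,k_3)) all reduce to 0 modulo the current basis, so we have a Gröbner basis.
Inter-reduce: drop elements whose leading term is divisible by another's, tail-reduce, and make monic.
Reduced Gröbner basis: {x_2^2 + 8/7x_2 + 1/7, x_1 - 2}.

These coincide, so the ideals are equal.
The choice of monomial ordering does not affect the verdict — as long as both bases are computed under the same ordering, their equality decides ideal equality.

Yes, the ideals are equal.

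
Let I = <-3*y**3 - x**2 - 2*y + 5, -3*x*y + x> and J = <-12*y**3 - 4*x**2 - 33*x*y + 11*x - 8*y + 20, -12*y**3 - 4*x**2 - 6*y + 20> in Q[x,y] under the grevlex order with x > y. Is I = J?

Equality of ideals is decidable: compute both reduced Gröbner bases (unique for the ordering) and check whether they agree.
Buchberger on the first generating set:
f_1 = -3*y**3 - x**2 - 2*y + 5, LT = y**3.
f_2 = -3*x*y + x, LT = x*y.

S(f_1,f_2): lcm = x*y**3. S = 1/3*x**3 + 1/3*x*y**2 + 2/3*x*y - 5/3*x.
  leading term x**3: no divisor's leading term divides it; move 1/3*x**3 to the remainder.
  leading term x*y**2: subtract (-1/9*y)·f_2 from 1/3*x*y**2 + 2/3*x*y - 5/3*x → 7/9*x*y - 5/3*x
  leading term x*y: subtract (-7/27)·f_2 from 7/9*x*y - 5/3*x → -38/27*x
  leading term x: no divisor's leading term divides it; move -38/27*x to the remainder.
  remainder 1/3*x**3 - 38/27*x ≠ 0; add g_3 = 1/3*x**3 - 38/27*x to the basis.

The other S-polynomials (S(f_1,g_3), S(f_2,g_3)) all reduce to 0 modulo the current basis, so we have a Gröbner basis.
Inter-reduce: drop elements whose leading term is divisible by another's, tail-reduce, and make monic.
Reduced Gröbner basis: {x**3 - 38/9*x, y**3 + 1/3*x**2 + 2/3*y - 5/3, x*y - 1/3*x}.

Buchberger on the second generating set:
h_1 = -12*y**3 - 4*x**2 - 33*x*y + 11*x - 8*y + 20, LT = y**3.
h_2 = -12*y**3 - 4*x**2 - 6*y + 20, LT = y**3.

S(h_1,h_2): lcm = y**3. S = 11/4*x*y - 11/12*x + 1/6*y.
  leading term x*y: no divisor's leading term divides it; move 11/4*x*y to the remainder.
  leading term x: no divisor's leading term divides it; move -11/12*x to the remainder.
  leading term y: no divisor's leading term divides it; move 1/6*y to the remainder.
  remainder 11/4*x*y - 11/12*x + 1/6*y ≠ 0; add k_3 = 11/4*x*y - 11/12*x + 1/6*y to the basis.

S(h_1,k_3): lcm = x*y**3. S = 1/3*x**3 + 11/4*x**2*y + 1/3*x*y**2 - 2/33*y**3 - 11/12*x**2 + 2/3*x*y - 5/3*x.
  leading term x**3: no divisor's leading term divides it; move 1/3*x**3 to the remainder.
  leading term x**2*y: subtract (x)·k_3 from 11/4*x**2*y + 1/3*x*y**2 - 2/33*y**3 - 11/12*x**2 + 2/3*x*y - 5/3*x → 1/3*x*y**2 - 2/33*y**3 + 1/2*x*y - 5/3*x
  leading term x*y**2: subtract (4/33*y)·k_3 from 1/3*x*y**2 - 2/33*y**3 + 1/2*x*y - 5/3*x → -2/33*y**3 + 11/18*x*y - 2/99*y**2 - 5/3*x
  leading term y**3: subtract (1/198)·h_1 from -2/33*y**3 + 11/18*x*y - 2/99*y**2 - 5/3*x → 2/99*x**2 + 7/9*x*y - 2/99*y**2 - 31/18*x + 4/99*y - 10/99
  leading term x**2: no divisor's leading term divides it; move 2/99*x**2 to the remainder.
  leading term x*y: subtract (28/99)·k_3 from 7/9*x*y - 2/99*y**2 - 31/18*x + 4/99*y - 10/99 → -2/99*y**2 - 79/54*x - 2/297*y - 10/99
  leading term y**2: no divisor's leading term divides it; move -2/99*y**2 to the remainder.
  leading term x: no divisor's leading term divides it; move -79/54*x to the remainder.
  leading term y: no divisor's leading term divides it; move -2/297*y to the remainder.
  leading term 1: no divisor's leading term divides it; move -10/99 to the remainder.
  remainder 1/3*x**3 + 2/99*x**2 - 2/99*y**2 - 79/54*x - 2/297*y - 10/99 ≠ 0; add k_4 = 1/3*x**3 + 2/99*x**2 - 2/99*y**2 - 79/54*x - 2/297*y - 10/99 to the basis.

The other S-polynomials (S(h_2,k_3), S(h_1,k_4), S(h_2,k_4), S(k_3,k_4)) all reduce to 0 modulo the current basis, so we have a Gröbner basis.
Inter-reduce: drop elements whose leading term is divisible by another's, tail-reduce, and make monic.
Reduced Gröbner basis: {x**3 + 2/33*x**2 - 2/33*y**2 - 79/18*x - 2/99*y - 10/33, y**3 + 1/3*x**2 + 1/2*y - 5/3, x*y - 1/3*x + 2/33*y}.

These differ, so the ideals are not equal.

No, the ideals differ.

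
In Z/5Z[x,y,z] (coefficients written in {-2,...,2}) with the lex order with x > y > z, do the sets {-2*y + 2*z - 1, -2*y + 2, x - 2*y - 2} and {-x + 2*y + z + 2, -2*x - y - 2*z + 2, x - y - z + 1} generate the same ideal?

For a fixed monomial order, each ideal has a unique reduced Gröbner basis; comparing bases decides equality.
Buchberger on the first generating set:
f_1 = -2*y + 2*z - 1, LT = y.
f_2 = -2*y + 2, LT = y.
f_3 = x - 2*y - 2, LT = x.

S(f_1,f_2): lcm = y. S = -z - 1.
  leading term z: no divisor's leading term divides it; move -z to the remainder.
  leading term 1: no divisor's leading term divides it; move -1 to the remainder.
  remainder -z - 1 ≠ 0; add g_4 = -z - 1 to the basis.

The other S-polynomials (S(f_1,f_3), S(f_2,f_3), S(f_1,g_4), S(f_2,g_4), S(f_3,g_4)) all reduce to 0 modulo the current basis, so we have a Gröbner basis.
Inter-reduce: drop elements whose leading term is divisible by another's, tail-reduce, and make monic.
Reduced Gröbner basis: {x + 1, y - 1, z + 1}.

Buchberger on the second generating set:
h_1 = -x + 2*y + z + 2, LT = x.
h_2 = -2*x - y - 2*z + 2, LT = x.
h_3 = x - y - z + 1, LT = x.

S(h_1,h_2): lcm = x. S = -2*z - 1.
  leading term z: no divisor's leading term divides it; move -2*z to the remainder.
  leading term 1: no divisor's leading term divides it; move -1 to the remainder.
  remainder -2*z - 1 ≠ 0; add k_4 = -2*z - 1 to the basis.

S(h_1,h_3): lcm = x. S = -y + 2.
  leading term y: no divisor's leading term divides it; move -y to the remainder.
  leading term 1: no divisor's leading term divides it; move 2 to the remainder.
  remainder -y + 2 ≠ 0; add k_5 = -y + 2 to the basis.

The other S-polynomials (S(h_2,h_3), S(h_1,k_4), S(h_2,k_4), S(h_3,k_4), S(h_1,k_5), S(h_2,k_5), S(h_3,k_5), S(k_4,k_5)) all reduce to 0 modulo the current basis, so we have a Gröbner basis.
Inter-reduce: drop elements whose leading term is divisible by another's, tail-reduce, and make monic.
Reduced Gröbner basis: {x + 2, y - 2, z - 2}.

Since the reduced bases disagree, the two ideals are not the same.
The choice of monomial ordering does not affect the verdict — as long as both bases are computed under the same ordering, their equality decides ideal equality.

No, the ideals differ.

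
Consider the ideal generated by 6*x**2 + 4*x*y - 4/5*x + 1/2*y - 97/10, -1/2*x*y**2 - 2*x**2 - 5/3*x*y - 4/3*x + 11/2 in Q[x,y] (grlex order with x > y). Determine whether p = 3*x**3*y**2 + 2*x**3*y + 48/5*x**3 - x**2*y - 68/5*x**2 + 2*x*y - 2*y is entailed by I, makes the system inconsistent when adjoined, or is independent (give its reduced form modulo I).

First compute the reduced Gröbner basis of I by Buchberger's algorithm.
f_1 = 6*x**2 + 4*x*y - 4/5*x + 1/2*y - 97/10, LT = x**2.
f_2 = -1/2*x*y**2 - 2*x**2 - 5/3*x*y - 4/3*x + 11/2, LT = x*y**2.

S(f_1,f_2): lcm = x**2*y**2. S = 2/3*x*y**3 - 4*x**3 - 10/3*x**2*y - 2/15*x*y**2 + 1/12*y**3 - 8/3*x**2 - 97/60*y**2 + 11*x.
  leading term x*y**3: subtract (-4/3*y)·f_2 from 2/3*x*y**3 - 4*x**3 - 10/3*x**2*y - 2/15*x*y**2 + 1/12*y**3 - 8/3*x**2 - 97/60*y**2 + 11*x → -4*x**3 - 6*x**2*y - 106/45*x*y**2 + 1/12*y**3 - 8/3*x**2 - 16/9*x*y - 97/60*y**2 + 11*x + 22/3*y
  leading term x**3: subtract (-2/3*x)·f_1 from -4*x**3 - 6*x**2*y - 106/45*x*y**2 + 1/12*y**3 - 8/3*x**2 - 16/9*x*y - 97/60*y**2 + 11*x + 22/3*y → -10/3*x**2*y - 106/45*x*y**2 + 1/12*y**3 - 16/5*x**2 - 13/9*x*y - 97/60*y**2 + 68/15*x + 22/3*y
  leading term x**2*y: subtract (-5/9*y)·f_1 from -10/3*x**2*y - 106/45*x*y**2 + 1/12*y**3 - 16/5*x**2 - 13/9*x*y - 97/60*y**2 + 68/15*x + 22/3*y → -2/15*x*y**2 + 1/12*y**3 - 16/5*x**2 - 17/9*x*y - 241/180*y**2 + 68/15*x + 35/18*y
  leading term x*y**2: subtract (4/15)·f_2 from -2/15*x*y**2 + 1/12*y**3 - 16/5*x**2 - 17/9*x*y - 241/180*y**2 + 68/15*x + 35/18*y → 1/12*y**3 - 8/3*x**2 - 13/9*x*y - 241/180*y**2 + 44/9*x + 35/18*y - 22/15
  leading term y**3: no divisor's leading term divides it; move 1/12*y**3 to the remainder.
  leading term x**2: subtract (-4/9)·f_1 from -8/3*x**2 - 13/9*x*y - 241/180*y**2 + 44/9*x + 35/18*y - 22/15 → 1/3*x*y - 241/180*y**2 + 68/15*x + 13/6*y - 52/9
  leading term x*y: no divisor's leading term divides it; move 1/3*x*y to the remainder.
  leading term y**2: no divisor's leading term divides it; move -241/180*y**2 to the remainder.
  leading term x: no divisor's leading term divides it; move 68/15*x to the remainder.
  leading term y: no divisor's leading term divides it; move 13/6*y to the remainder.
  leading term 1: no divisor's leading term divides it; move -52/9 to the remainder.
  remainder 1/12*y**3 + 1/3*x*y - 241/180*y**2 + 68/15*x + 13/6*y - 52/9 ≠ 0; add h_3 = 1/12*y**3 + 1/3*x*y - 241/180*y**2 + 68/15*x + 13/6*y - 52/9 to the basis.

The other S-polynomials (S(f_1,h_3), S(f_2,h_3)) all reduce to 0 modulo the current basis, so we have a Gröbner basis.
Inter-reduce: drop elements whose leading term is divisible by another's, tail-reduce, and make monic.
Reduced Gröbner basis: {x*y**2 + 2/3*x*y + 16/5*x - 1/3*y - 68/15, y**3 + 4*x*y - 241/15*y**2 + 272/5*x + 26*y - 208/3, x**2 + 2/3*x*y - 2/15*x + 1/12*y - 97/60}.
Label its elements g_1 = x*y**2 + 2/3*x*y + 16/5*x - 1/3*y - 68/15, g_2 = y**3 + 4*x*y - 241/15*y**2 + 272/5*x + 26*y - 208/3, g_3 = x**2 + 2/3*x*y - 2/15*x + 1/12*y - 97/60.

Reduce p = 3*x**3*y**2 + 2*x**3*y + 48/5*x**3 - x**2*y - 68/5*x**2 + 2*x*y - 2*y modulo G:
  leading term x**3*y**2: subtract (3*x**2)·g_1 from 3*x**3*y**2 + 2*x**3*y + 48/5*x**3 - x**2*y - 68/5*x**2 + 2*x*y - 2*y → 2*x*y - 2*y
  leading term x*y: no divisor's leading term divides it; move 2*x*y to the remainder.
  leading term y: no divisor's leading term divides it; move -2*y to the remainder.
  normal form = 2*x*y - 2*y.
The normal form is nonzero, so p ∉ I. Since p minus its normal form lies in I, I + (p) = I + (r) where r = 2*x*y - 2*y; decide whether this ideal is the whole ring.
Run Buchberger on G together with r (pairs among the g_i already reduce to 0 since G is a Gröbner basis):
g_1 = x*y**2 + 2/3*x*y + 16/5*x - 1/3*y - 68/15, LT = x*y**2.
g_2 = y**3 + 4*x*y - 241/15*y**2 + 272/5*x + 26*y - 208/3, LT = y**3.
g_3 = x**2 + 2/3*x*y - 2/15*x + 1/12*y - 97/60, LT = x**2.
r = 2*x*y - 2*y, LT = x*y.

S(g_1,r): lcm = x*y**2. S = 2/3*x*y + y**2 + 16/5*x - 1/3*y - 68/15.
  leading term x*y: subtract (1/3)·r from 2/3*x*y + y**2 + 16/5*x - 1/3*y - 68/15 → y**2 + 16/5*x + 1/3*y - 68/15
  leading term y**2: no divisor's leading term divides it; move y**2 to the remainder.
  leading term x: no divisor's leading term divides it; move 16/5*x to the remainder.
  leading term y: no divisor's leading term divides it; move 1/3*y to the remainder.
  leading term 1: no divisor's leading term divides it; move -68/15 to the remainder.
  remainder y**2 + 16/5*x + 1/3*y - 68/15 ≠ 0; add m_5 = y**2 + 16/5*x + 1/3*y - 68/15 to the basis.

S(g_2,r): lcm = x*y**3. S = 4*x**2*y - 241/15*x*y**2 + y**3 + 272/5*x**2 + 26*x*y - 208/3*x.
  leading term x**2*y: subtract (4*y)·g_3 from 4*x**2*y - 241/15*x*y**2 + y**3 + 272/5*x**2 + 26*x*y - 208/3*x → -281/15*x*y**2 + y**3 + 272/5*x**2 + 398/15*x*y - 1/3*y**2 - 208/3*x + 97/15*y
  leading term x*y**2: subtract (-281/15)·g_1 from -281/15*x*y**2 + y**3 + 272/5*x**2 + 398/15*x*y - 1/3*y**2 - 208/3*x + 97/15*y → y**3 + 272/5*x**2 + 1756/45*x*y - 1/3*y**2 - 704/75*x + 2/9*y - 19108/225
  leading term y**3: subtract (1)·g_2 from y**3 + 272/5*x**2 + 1756/45*x*y - 1/3*y**2 - 704/75*x + 2/9*y - 19108/225 → 272/5*x**2 + 1576/45*x*y + 236/15*y**2 - 4784/75*x - 232/9*y - 3508/225
  leading term x**2: subtract (272/5)·g_3 from 272/5*x**2 + 1576/45*x*y + 236/15*y**2 - 4784/75*x - 232/9*y - 3508/225 → -56/45*x*y + 236/15*y**2 - 848/15*x - 1364/45*y + 3256/45
  leading term x*y: subtract (-28/45)·r from -56/45*x*y + 236/15*y**2 - 848/15*x - 1364/45*y + 3256/45 → 236/15*y**2 - 848/15*x - 284/9*y + 3256/45
  leading term y**2: subtract (236/15)·m_5 from 236/15*y**2 - 848/15*x - 284/9*y + 3256/45 → -2672/25*x - 184/5*y + 3592/25
  leading term x: no divisor's leading term divides it; move -2672/25*x to the remainder.
  leading term y: no divisor's leading term divides it; move -184/5*y to the remainder.
  leading term 1: no divisor's leading term divides it; move 3592/25 to the remainder.
  remainder -2672/25*x - 184/5*y + 3592/25 ≠ 0; add m_6 = -2672/25*x - 184/5*y + 3592/25 to the basis.

S(g_3,r): lcm = x**2*y. S = 2/3*x*y**2 + 13/15*x*y + 1/12*y**2 - 97/60*y.
  leading term x*y**2: subtract (2/3)·g_1 from 2/3*x*y**2 + 13/15*x*y + 1/12*y**2 - 97/60*y → 19/45*x*y + 1/12*y**2 - 32/15*x - 251/180*y + 136/45
  leading term x*y: subtract (19/90)·r from 19/45*x*y + 1/12*y**2 - 32/15*x - 251/180*y + 136/45 → 1/12*y**2 - 32/15*x - 35/36*y + 136/45
  leading term y**2: subtract (1/12)·m_5 from 1/12*y**2 - 32/15*x - 35/36*y + 136/45 → -12/5*x - y + 17/5
  leading term x: subtract (15/668)·m_6 from -12/5*x - y + 17/5 → -29/167*y + 29/167
  leading term y: no divisor's leading term divides it; move -29/167*y to the remainder.
  leading term 1: no divisor's leading term divides it; move 29/167 to the remainder.
  remainder -29/167*y + 29/167 ≠ 0; add m_7 = -29/167*y + 29/167 to the basis.

The other S-polynomials (S(g_1,g_2), S(g_1,g_3), S(g_2,g_3), S(g_1,m_5), S(g_2,m_5), S(g_3,m_5), S(r,m_5), S(g_1,m_6), S(g_2,m_6), S(g_3,m_6), S(r,m_6), S(m_5,m_6), S(g_1,m_7), S(g_2,m_7), S(g_3,m_7), S(r,m_7), S(m_5,m_7), S(m_6,m_7)) all reduce to 0 modulo the current basis, so we have a Gröbner basis.
Inter-reduce: drop elements whose leading term is divisible by another's, tail-reduce, and make monic.
Reduced Gröbner basis: {x - 1, y - 1}.
The reduced Gröbner basis of I + (p) is {x - 1, y - 1} ≠ {1}, a proper ideal, so the enlarged system stays consistent: p is independent of I, with normal form 2*x*y - 2*y.

3*x**3*y**2 + 2*x**3*y + 48/5*x**3 - x**2*y - 68/5*x**2 + 2*x*y - 2*y is independent of I; its normal form modulo I is 2*x*y - 2*y.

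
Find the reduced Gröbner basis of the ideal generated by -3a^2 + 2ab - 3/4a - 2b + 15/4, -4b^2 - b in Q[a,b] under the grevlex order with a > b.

G = {a^2 - 2/3ab + 1/4a + 2/3b - 5/4, b^2 + 1/4b}

The reduced Gröbner basis is the canonical form of the ideal for this ordering.

f_1 = -3a^2 + 2ab - 3/4a - 2b + 15/4, LT = a^2.
f_2 = -4b^2 - b, LT = b^2.

The S-polynomials (S(f_1,f_2)) all reduce to 0 modulo the current basis, so we have a Gröbner basis.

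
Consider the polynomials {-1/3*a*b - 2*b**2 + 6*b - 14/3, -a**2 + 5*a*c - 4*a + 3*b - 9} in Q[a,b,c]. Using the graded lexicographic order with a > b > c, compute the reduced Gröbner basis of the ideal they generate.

G = {b**3 + 5/6*b**2*c - 27/4*b**2 - 5/2*b*c - 7/18*a + 163/12*b + 35/18*c - 77/9, a**2 - 5*a*c + 4*a - 3*b + 9, a*b + 6*b**2 - 18*b + 14}

f_1 = -1/3*a*b - 2*b**2 + 6*b - 14/3, LT = a*b.
f_2 = -a**2 + 5*a*c - 4*a + 3*b - 9, LT = a**2.

S(f_1,f_2): lcm = a**2*b. S = 6*a*b**2 + 5*a*b*c - 22*a*b + 3*b**2 + 14*a - 9*b.
  leading term a*b**2: subtract (-18*b)·f_1 from 6*a*b**2 + 5*a*b*c - 22*a*b + 3*b**2 + 14*a - 9*b → 5*a*b*c - 36*b**3 - 22*a*b + 111*b**2 + 14*a - 93*b
  leading term a*b*c: subtract (-15*c)·f_1 from 5*a*b*c - 36*b**3 - 22*a*b + 111*b**2 + 14*a - 93*b → -36*b**3 - 30*b**2*c - 22*a*b + 111*b**2 + 90*b*c + 14*a - 93*b - 70*c
  leading term b**3: no divisor's leading term divides it; move -36*b**3 to the remainder.
  leading term b**2*c: no divisor's leading term divides it; move -30*b**2*c to the remainder.
  leading term a*b: subtract (66)·f_1 from -22*a*b + 111*b**2 + 90*b*c + 14*a - 93*b - 70*c → 243*b**2 + 90*b*c + 14*a - 489*b - 70*c + 308
  leading term b**2: no divisor's leading term divides it; move 243*b**2 to the remainder.
  leading term b*c: no divisor's leading term divides it; move 90*b*c to the remainder.
  leading term a: no divisor's leading term divides it; move 14*a to the remainder.
  leading term b: no divisor's leading term divides it; move -489*b to the remainder.
  leading term c: no divisor's leading term divides it; move -70*c to the remainder.
  leading term 1: no divisor's leading term divides it; move 308 to the remainder.
  remainder -36*b**3 - 30*b**2*c + 243*b**2 + 90*b*c + 14*a - 489*b - 70*c + 308 ≠ 0; add g_3 = -36*b**3 - 30*b**2*c + 243*b**2 + 90*b*c + 14*a - 489*b - 70*c + 308 to the basis.

S(f_1,g_3): lcm = a*b**3. S = -5/6*a*b**2*c + 6*b**4 + 27/4*a*b**2 + 5/2*a*b*c - 18*b**3 + 7/18*a**2 - 163/12*a*b - 35/18*a*c + 14*b**2 + 77/9*a.
  leading term a*b**2*c: subtract (5/2*b*c)·f_1 from -5/6*a*b**2*c + 6*b**4 + 27/4*a*b**2 + 5/2*a*b*c - 18*b**3 + 7/18*a**2 - 163/12*a*b - 35/18*a*c + 14*b**2 + 77/9*a → 6*b**4 + 5*b**3*c + 27/4*a*b**2 + 5/2*a*b*c - 18*b**3 - 15*b**2*c + 7/18*a**2 - 163/12*a*b - 35/18*a*c + 14*b**2 + 35/3*b*c + 77/9*a
  leading term b**4: subtract (-1/6*b)·g_3 from 6*b**4 + 5*b**3*c + 27/4*a*b**2 + 5/2*a*b*c - 18*b**3 - 15*b**2*c + 7/18*a**2 - 163/12*a*b - 35/18*a*c + 14*b**2 + 35/3*b*c + 77/9*a → 27/4*a*b**2 + 5/2*a*b*c + 45/2*b**3 + 7/18*a**2 - 45/4*a*b - 35/18*a*c - 135/2*b**2 + 77/9*a + 154/3*b
  leading term a*b**2: subtract (-81/4*b)·f_1 from 27/4*a*b**2 + 5/2*a*b*c + 45/2*b**3 + 7/18*a**2 - 45/4*a*b - 35/18*a*c - 135/2*b**2 + 77/9*a + 154/3*b → 5/2*a*b*c - 18*b**3 + 7/18*a**2 - 45/4*a*b - 35/18*a*c + 54*b**2 + 77/9*a - 259/6*b
  leading term a*b*c: subtract (-15/2*c)·f_1 from 5/2*a*b*c - 18*b**3 + 7/18*a**2 - 45/4*a*b - 35/18*a*c + 54*b**2 + 77/9*a - 259/6*b → -18*b**3 - 15*b**2*c + 7/18*a**2 - 45/4*a*b - 35/18*a*c + 54*b**2 + 45*b*c + 77/9*a - 259/6*b - 35*c
  leading term b**3: subtract (1/2)·g_3 from -18*b**3 - 15*b**2*c + 7/18*a**2 - 45/4*a*b - 35/18*a*c + 54*b**2 + 45*b*c + 77/9*a - 259/6*b - 35*c → 7/18*a**2 - 45/4*a*b - 35/18*a*c - 135/2*b**2 + 14/9*a + 604/3*b - 154
  leading term a**2: subtract (-7/18)·f_2 from 7/18*a**2 - 45/4*a*b - 35/18*a*c - 135/2*b**2 + 14/9*a + 604/3*b - 154 → -45/4*a*b - 135/2*b**2 + 405/2*b - 315/2
  leading term a*b: subtract (135/4)·f_1 from -45/4*a*b - 135/2*b**2 + 405/2*b - 315/2 → 0
  remainder 0.

S(f_2,g_3): leading monomials are coprime, so the S-polynomial reduces to 0 (Buchberger's first criterion).
Every S-polynomial of the final basis reduces to 0, so we have a Gröbner basis.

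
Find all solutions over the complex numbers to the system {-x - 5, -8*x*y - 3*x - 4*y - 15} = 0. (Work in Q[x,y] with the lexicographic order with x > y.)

{(-5, 0)}

Compute a lex Gröbner basis by Buchberger's algorithm.
f_1 = -x - 5, LT = x.
f_2 = -8*x*y - 3*x - 4*y - 15, LT = x*y.

S(f_1,f_2): lcm = x*y. S = -3/8*x + 9/2*y - 15/8.
  reduce S modulo (f_1, f_2):
  remainder 9/2*y ≠ 0; add h_3 = 9/2*y to the basis.

The other S-polynomials (S(f_1,h_3), S(f_2,h_3)) all reduce to 0 modulo the current basis, so we have a Gröbner basis.
Inter-reduce: drop elements whose leading term is divisible by another's, tail-reduce, and make monic.
Reduced Gröbner basis: {x + 5, y}.

A lex Gröbner basis eliminates variables successively. Here y depends only on y, with roots {0}; lifting each root through the earlier basis elements recovers the full solutions.
  y = 0: the earlier basis element becomes x + 5 = 0, giving x = -5 — point (-5, 0).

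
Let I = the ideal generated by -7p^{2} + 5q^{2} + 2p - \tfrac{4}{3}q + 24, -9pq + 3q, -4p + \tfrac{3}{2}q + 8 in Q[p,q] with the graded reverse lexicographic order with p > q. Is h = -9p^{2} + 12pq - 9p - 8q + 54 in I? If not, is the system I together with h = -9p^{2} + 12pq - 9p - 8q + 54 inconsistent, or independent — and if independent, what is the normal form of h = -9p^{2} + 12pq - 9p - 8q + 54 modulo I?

-9p^{2} + 12pq - 9p - 8q + 54 lies in I (it reduces to 0).

First compute the reduced Gröbner basis of I by Buchberger's algorithm.
f_1 = -7p^{2} + 5q^{2} + 2p - \tfrac{4}{3}q + 24, LT = p^{2}.
f_2 = -9pq + 3q, LT = pq.
f_3 = -4p + \tfrac{3}{2}q + 8, LT = p.

S(f_1,f_2): lcm = p^{2}q. S = -\tfrac{5}{7}q^{3} + \tfrac{1}{21}pq + \tfrac{4}{21}q^{2} - \tfrac{24}{7}q.
  reduce S modulo (f_1, f_2, f_3):
  remainder -\tfrac{5}{7}q^{3} + \tfrac{4}{21}q^{2} - \tfrac{215}{63}q ≠ 0; add k_4 = -\tfrac{5}{7}q^{3} + \tfrac{4}{21}q^{2} - \tfrac{215}{63}q to the basis.

S(f_1,f_3): lcm = p^{2}. S = \tfrac{3}{8}pq - \tfrac{5}{7}q^{2} + \tfrac{12}{7}p + \tfrac{4}{21}q - \tfrac{24}{7}.
  reduce S modulo (f_1, f_2, f_3, k_4):
  remainder -\tfrac{5}{7}q^{2} + \tfrac{23}{24}q ≠ 0; add k_5 = -\tfrac{5}{7}q^{2} + \tfrac{23}{24}q to the basis.

S(f_2,f_3): lcm = pq. S = \tfrac{3}{8}q^{2} + \tfrac{5}{3}q.
  reduce S modulo (f_1, f_2, f_3, k_4, k_5):
  remainder \tfrac{2083}{960}q ≠ 0; add k_6 = \tfrac{2083}{960}q to the basis.

The other S-polynomials (S(f_1,k_4), S(f_2,k_4), S(f_3,k_4), S(f_1,k_5), S(f_2,k_5), S(f_3,k_5), S(k_4,k_5), S(f_1,k_6), S(f_2,k_6), S(f_3,k_6), S(k_4,k_6), S(k_5,k_6)) all reduce to 0 modulo the current basis, so we have a Gröbner basis.
Inter-reduce: drop elements whose leading term is divisible by another's, tail-reduce, and make monic.
Reduced Gröbner basis: {p - 2, q}.
Label its elements g_1 = p - 2, g_2 = q.

Reduce h = -9p^{2} + 12pq - 9p - 8q + 54 modulo G:
  leading term p^{2}: subtract (-9p)·g_1 from -9p^{2} + 12pq - 9p - 8q + 54 → 12pq - 27p - 8q + 54
  leading term pq: subtract (12q)·g_1 from 12pq - 27p - 8q + 54 → -27p + 16q + 54
  leading term p: subtract (-27)·g_1 from -27p + 16q + 54 → 16q
  leading term q: subtract (16)·g_2 from 16q → 0
  normal form = 0.
Since the normal form is 0, h ∈ I.

The remainder on division by a Gröbner basis is unique — it is the normal form.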